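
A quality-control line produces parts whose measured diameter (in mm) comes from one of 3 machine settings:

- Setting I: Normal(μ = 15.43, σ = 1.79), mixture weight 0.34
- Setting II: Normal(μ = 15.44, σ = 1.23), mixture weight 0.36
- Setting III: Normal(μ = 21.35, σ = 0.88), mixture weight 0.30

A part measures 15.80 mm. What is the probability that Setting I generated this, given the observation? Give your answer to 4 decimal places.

0.3987

Posterior ∝ prior × likelihood, so P(k | x) ∝ π_k f_k(x); normalise over all components.
Component likelihoods at x = 15.80 mm:
  L_I = (1/(1.79·√(2π)))·exp(−(15.80−15.43)²/(2·1.79²)) = 0.222873·exp(-0.02136) = 0.218162
  L_II = (1/(1.23·√(2π)))·exp(−(15.80−15.44)²/(2·1.23²)) = 0.324343·exp(-0.04283) = 0.310744
  L_III = (1/(0.88·√(2π)))·exp(−(15.80−21.35)²/(2·0.88²)) = 0.453344·exp(-19.88798) = 1.04517e-09
Prior × likelihood for each component:
  π_I·L_I = 0.34 × 0.218162 = 0.0741751
  π_II·L_II = 0.36 × 0.310744 = 0.111868
  π_III·L_III = 0.30 × 1.04517e-09 = 3.13552e-10
Marginal: 0.0741751 + 0.111868 + 3.13552e-10 = 0.186043
P(Setting I | 15.80 mm) ≈ 0.3987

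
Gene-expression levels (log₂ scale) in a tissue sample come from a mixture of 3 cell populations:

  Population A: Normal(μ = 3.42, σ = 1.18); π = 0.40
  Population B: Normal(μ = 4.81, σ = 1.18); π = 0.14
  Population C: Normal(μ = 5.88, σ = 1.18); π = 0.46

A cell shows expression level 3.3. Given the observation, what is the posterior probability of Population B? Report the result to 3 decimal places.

0.123

The responsibility of component k is w_k f_k(x) divided by Σ_j w_j f_j(x).
Normal densities:
  f_A = 0.336343
  f_B = 0.149088
  f_C = 0.0309707
Multiply by the mixture weights:
  w_A·f_A = 0.40 × 0.336343 = 0.134537
  w_B·f_B = 0.14 × 0.149088 = 0.0208723
  w_C·f_C = 0.46 × 0.0309707 = 0.0142465
Evidence: 0.134537 + 0.0208723 + 0.0142465 = 0.169656
So the posterior for Population B is 0.0208723 / 0.169656 ≈ 0.123.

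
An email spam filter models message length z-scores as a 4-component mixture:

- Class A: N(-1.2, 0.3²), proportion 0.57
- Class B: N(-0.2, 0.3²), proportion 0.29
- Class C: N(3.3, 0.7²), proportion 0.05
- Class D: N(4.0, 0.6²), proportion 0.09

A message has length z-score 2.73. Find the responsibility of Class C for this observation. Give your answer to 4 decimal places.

0.7625

P(component k | x) = π_k·f_k(x) / marginal(x), where marginal(x) = Σ_j π_j·f_j(x).
Evaluate each component's likelihood at the observed value:
  p_A = 7.23021e-38
  p_B = 2.57393e-21
  p_C = 0.409101
  p_D = 0.0707748
Multiply by the mixture weights:
  π_A·p_A = 0.57 × 7.23021e-38 = 4.12122e-38
  π_B·p_B = 0.29 × 2.57393e-21 = 7.46439e-22
  π_C·p_C = 0.05 × 0.409101 = 0.020455
  π_D·p_D = 0.09 × 0.0707748 = 0.00636974
Denominator: 4.12122e-38 + 7.46439e-22 + 0.020455 + 0.00636974 = 0.0268248
P(Class C | the observation) ≈ 0.7625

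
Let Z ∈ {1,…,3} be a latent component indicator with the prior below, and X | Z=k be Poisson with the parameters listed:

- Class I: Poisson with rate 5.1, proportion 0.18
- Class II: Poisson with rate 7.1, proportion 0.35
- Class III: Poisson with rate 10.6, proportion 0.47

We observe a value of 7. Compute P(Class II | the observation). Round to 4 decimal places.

0.4889

Posterior ∝ prior × likelihood, so P(k | x) ∝ w_k f_k(x); normalise over all components.
Component likelihoods at x = 7:
  f_I = 0.108557
  f_II = 0.148897
  f_III = 0.0743343
Multiply by the mixture weights:
  w_I·f_I = 0.18 × 0.108557 = 0.0195403
  w_II·f_II = 0.35 × 0.148897 = 0.0521141
  w_III·f_III = 0.47 × 0.0743343 = 0.0349371
Evidence: 0.0195403 + 0.0521141 + 0.0349371 = 0.106591
Responsibility of Class II: 0.0521141 / 0.106591 ≈ 0.4889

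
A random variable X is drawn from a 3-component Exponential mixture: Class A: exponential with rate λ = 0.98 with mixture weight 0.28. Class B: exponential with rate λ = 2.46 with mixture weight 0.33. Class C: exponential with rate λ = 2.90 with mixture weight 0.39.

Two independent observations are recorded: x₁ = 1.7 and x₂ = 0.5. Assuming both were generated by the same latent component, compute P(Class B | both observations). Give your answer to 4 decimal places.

0.1954

By Bayes' theorem, P(k | x) = P(Z=k) f_k(x) / Σ_j P(Z=j) f_j(x).
Since both observations come from the same component, the likelihood for component k is f_k(x₁)·f_k(x₂).
  L_A = [0.98·e^(−0.98·1.7) = 0.98·e^(−1.6660) = 0.185222] × [0.600374] = 0.111202
  L_B = [2.46·e^(−2.46·1.7) = 2.46·e^(−4.1820) = 0.0375591] × [0.71904] = 0.0270065
  L_C = [2.90·e^(−2.90·1.7) = 2.90·e^(−4.9300) = 0.0209569] × [0.680254] = 0.014256
Unnormalised posteriors:
  P(Z=A)·L_A = 0.28 × 0.111202 = 0.0311366
  P(Z=B)·L_B = 0.33 × 0.0270065 = 0.00891215
  P(Z=C)·L_C = 0.39 × 0.014256 = 0.00555983
Denominator: 0.0311366 + 0.00891215 + 0.00555983 = 0.0456086
P(Class B | x₁,x₂) = 0.00891215 / 0.0456086 ≈ 0.1954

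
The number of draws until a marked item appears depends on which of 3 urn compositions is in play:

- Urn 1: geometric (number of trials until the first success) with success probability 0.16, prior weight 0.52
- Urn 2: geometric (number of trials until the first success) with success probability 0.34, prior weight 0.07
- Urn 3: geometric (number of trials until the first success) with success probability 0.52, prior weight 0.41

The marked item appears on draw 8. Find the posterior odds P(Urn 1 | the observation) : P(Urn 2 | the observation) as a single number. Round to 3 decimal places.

Posterior odds = (w_i f_i(x)) / (w_j f_j(x)); the normalising sum cancels.
Evaluate each component's likelihood at the observed value:
  L_1 = 0.16·(1−0.16)^7 = 0.16·0.29509 = 0.0472145
  L_2 = 0.34·(1−0.34)^7 = 0.34·0.0545516 = 0.0185475
  L_3 = 0.52·(1−0.52)^7 = 0.52·0.00587068 = 0.00305276
Posterior odds = (w_1·L_1) / (w_2·L_2) = (0.52·0.0472145) / (0.07·0.0185475) = 0.0245515 / 0.00129833 ≈ 18.910

18.910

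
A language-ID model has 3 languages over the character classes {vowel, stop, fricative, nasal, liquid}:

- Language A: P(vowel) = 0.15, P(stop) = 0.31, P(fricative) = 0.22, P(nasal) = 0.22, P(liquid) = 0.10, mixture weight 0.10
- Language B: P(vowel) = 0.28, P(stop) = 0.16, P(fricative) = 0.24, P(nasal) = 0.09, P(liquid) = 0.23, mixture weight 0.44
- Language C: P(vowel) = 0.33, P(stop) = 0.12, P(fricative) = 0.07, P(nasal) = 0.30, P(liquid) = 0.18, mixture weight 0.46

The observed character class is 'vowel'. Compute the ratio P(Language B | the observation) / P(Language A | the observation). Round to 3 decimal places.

Posterior odds = (π_i f_i(x)) / (π_j f_j(x)); the normalising sum cancels.
Component likelihoods at x = 'vowel':
  p_A = P(vowel | comp) = 0.15
  p_B = P(vowel | comp) = 0.28
  p_C = P(vowel | comp) = 0.33
Posterior odds = (π_B·p_B) / (π_A·p_A) = (0.44·0.28) / (0.10·0.15) = 0.1232 / 0.015 ≈ 8.213

8.213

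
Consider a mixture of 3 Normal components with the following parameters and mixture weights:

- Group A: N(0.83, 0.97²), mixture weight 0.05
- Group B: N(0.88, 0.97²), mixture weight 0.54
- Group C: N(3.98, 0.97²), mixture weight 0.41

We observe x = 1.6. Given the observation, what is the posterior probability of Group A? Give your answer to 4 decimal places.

By Bayes' theorem, P(k | x) = π_k f_k(x) / Σ_j π_j f_j(x).
Evaluate each component's likelihood at the observed value:
  f_A = 0.300127
  f_B = 0.312247
  f_C = 0.0202708
Weight by the priors:
  π_A·f_A = 0.05 × 0.300127 = 0.0150063
  π_B·f_B = 0.54 × 0.312247 = 0.168613
  π_C·f_C = 0.41 × 0.0202708 = 0.00831101
Sum: 0.0150063 + 0.168613 + 0.00831101 = 0.191931
P(Group A | the observation) = 0.0150063 / 0.191931 ≈ 0.0782

0.0782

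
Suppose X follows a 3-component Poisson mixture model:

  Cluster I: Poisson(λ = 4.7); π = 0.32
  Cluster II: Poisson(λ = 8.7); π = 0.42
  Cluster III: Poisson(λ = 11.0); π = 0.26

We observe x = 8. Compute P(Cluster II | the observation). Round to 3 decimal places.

P(component k | x) = P(Z=k)·f_k(x) / marginal(x), where marginal(x) = Σ_j P(Z=j)·f_j(x).
Evaluate each component's likelihood at the observed value:
  L_I = e^(−4.7)·4.7^8/8! = 0.0537129
  L_II = e^(−8.7)·8.7^8/8! = 0.135604
  L_III = e^(−11.0)·11.0^8/8! = 0.0887936
Weight by the priors:
  P(Z=I)·L_I = 0.32 × 0.0537129 = 0.0171881
  P(Z=II)·L_II = 0.42 × 0.135604 = 0.0569535
  P(Z=III)·L_III = 0.26 × 0.0887936 = 0.0230863
Marginal: 0.0171881 + 0.0569535 + 0.0230863 = 0.097228
Responsibility of Cluster II: 0.0569535 / 0.097228 ≈ 0.586

0.586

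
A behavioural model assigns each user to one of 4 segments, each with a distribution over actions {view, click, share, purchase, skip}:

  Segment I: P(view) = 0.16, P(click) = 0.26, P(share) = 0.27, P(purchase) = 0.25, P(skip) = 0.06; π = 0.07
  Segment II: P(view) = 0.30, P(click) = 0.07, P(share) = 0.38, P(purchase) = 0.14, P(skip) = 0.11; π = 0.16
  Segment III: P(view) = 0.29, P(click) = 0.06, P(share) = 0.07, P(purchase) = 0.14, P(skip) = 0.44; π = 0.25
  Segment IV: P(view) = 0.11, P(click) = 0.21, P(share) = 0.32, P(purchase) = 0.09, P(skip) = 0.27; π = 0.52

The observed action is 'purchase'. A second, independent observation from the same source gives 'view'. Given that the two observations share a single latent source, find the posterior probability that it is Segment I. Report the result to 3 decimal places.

0.113

By Bayes' theorem, P(k | x) = w_k f_k(x) / Σ_j w_j f_j(x).
Since both observations come from the same component, the likelihood for component k is f_k(x₁)·f_k(x₂).
  f_I = [0.25] × [0.16] = 0.04
  f_II = [0.14] × [0.3] = 0.042
  f_III = [0.14] × [0.29] = 0.0406
  f_IV = [0.09] × [0.11] = 0.0099
Prior × likelihood for each component:
  w_I·f_I = 0.07 × 0.04 = 0.0028
  w_II·f_II = 0.16 × 0.042 = 0.00672
  w_III·f_III = 0.25 × 0.0406 = 0.01015
  w_IV·f_IV = 0.52 × 0.0099 = 0.005148
Normaliser: 0.0028 + 0.00672 + 0.01015 + 0.005148 = 0.024818
So the posterior for Segment I is 0.0028 / 0.024818 ≈ 0.113.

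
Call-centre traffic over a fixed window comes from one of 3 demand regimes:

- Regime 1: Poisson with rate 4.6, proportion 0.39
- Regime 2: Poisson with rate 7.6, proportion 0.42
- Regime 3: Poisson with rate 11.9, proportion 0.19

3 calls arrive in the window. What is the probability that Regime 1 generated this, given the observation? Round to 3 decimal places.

0.802

By Bayes' theorem, P(k | x) = π_k f_k(x) / Σ_j π_j f_j(x).
Component likelihoods at x = 3 calls:
  f_1 = 0.163068
  f_2 = 0.0366144
  f_3 = 0.00190715
Weight by the priors:
  π_1·f_1 = 0.39 × 0.163068 = 0.0635964
  π_2·f_2 = 0.42 × 0.0366144 = 0.015378
  π_3·f_3 = 0.19 × 0.00190715 = 0.000362359
Sum: 0.0635964 + 0.015378 + 0.000362359 = 0.0793367
P(Regime 1 | 3 calls) = 0.0635964 / 0.0793367 ≈ 0.802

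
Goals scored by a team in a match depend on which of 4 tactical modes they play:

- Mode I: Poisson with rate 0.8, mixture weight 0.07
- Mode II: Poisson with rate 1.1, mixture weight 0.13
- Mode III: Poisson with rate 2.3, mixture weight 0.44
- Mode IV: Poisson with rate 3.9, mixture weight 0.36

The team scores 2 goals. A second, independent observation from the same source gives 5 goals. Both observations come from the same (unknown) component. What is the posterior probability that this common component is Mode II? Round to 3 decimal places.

By Bayes' theorem, P(k | x) = P(Z=k) f_k(x) / Σ_j P(Z=j) f_j(x).
Since both observations come from the same component, the likelihood for component k is f_k(x₁)·f_k(x₂).
  f_I = [e^(−0.8)·0.8^2/2! = 0.143785] × [0.00122697] = 0.00017642
  f_II = [e^(−1.1)·1.1^2/2! = 0.201387] × [0.00446744] = 0.000899683
  f_III = [e^(−2.3)·2.3^2/2! = 0.265185] × [0.053775] = 0.0142603
  f_IV = [e^(−3.9)·3.9^2/2! = 0.15394] × [0.152193] = 0.0234285
Weight by the priors:
  P(Z=I)·f_I = 0.07 × 0.00017642 = 1.23494e-05
  P(Z=II)·f_II = 0.13 × 0.000899683 = 0.000116959
  P(Z=III)·f_III = 0.44 × 0.0142603 = 0.00627454
  P(Z=IV)·f_IV = 0.36 × 0.0234285 = 0.00843425
Sum: 1.23494e-05 + 0.000116959 + 0.00627454 + 0.00843425 = 0.0148381
Responsibility of Mode II: 0.000116959 / 0.0148381 ≈ 0.008

0.008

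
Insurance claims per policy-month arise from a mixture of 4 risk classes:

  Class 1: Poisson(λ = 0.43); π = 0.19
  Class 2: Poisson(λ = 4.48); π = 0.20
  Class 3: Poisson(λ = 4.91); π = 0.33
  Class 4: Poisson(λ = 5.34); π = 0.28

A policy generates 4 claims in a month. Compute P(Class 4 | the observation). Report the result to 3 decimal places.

0.319

Apply Bayes' rule: the posterior for each component is proportional to its prior times its likelihood at x.
Poisson probabilities:
  f_1 = 0.00092665
  f_2 = 0.190222
  f_3 = 0.178537
  f_4 = 0.162488
Unnormalised posteriors:
  P(Z=1)·f_1 = 0.19 × 0.00092665 = 0.000176064
  P(Z=2)·f_2 = 0.20 × 0.190222 = 0.0380445
  P(Z=3)·f_3 = 0.33 × 0.178537 = 0.0589173
  P(Z=4)·f_4 = 0.28 × 0.162488 = 0.0454966
Sum: 0.000176064 + 0.0380445 + 0.0589173 + 0.0454966 = 0.142634
So the posterior for Class 4 is 0.0454966 / 0.142634 ≈ 0.319.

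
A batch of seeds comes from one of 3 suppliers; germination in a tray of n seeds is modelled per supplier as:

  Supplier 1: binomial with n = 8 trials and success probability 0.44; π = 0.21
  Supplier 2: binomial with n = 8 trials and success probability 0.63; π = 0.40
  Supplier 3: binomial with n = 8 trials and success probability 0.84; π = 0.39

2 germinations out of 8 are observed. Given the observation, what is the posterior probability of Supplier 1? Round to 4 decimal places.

Apply Bayes' rule: the posterior for each component is proportional to its prior times its likelihood at x.
Evaluate each component's likelihood at the observed value:
  L_1 = C(8,2)·0.44^2·0.56^6 = 28·0.1936·0.030841 = 0.167183
  L_2 = C(8,2)·0.63^2·0.37^6 = 28·0.3969·0.00256573 = 0.0285134
  L_3 = C(8,2)·0.84^2·0.16^6 = 28·0.7056·1.67772e-05 = 0.000331464
Prior × likelihood for each component:
  π_1·L_1 = 0.21 × 0.167183 = 0.0351084
  π_2·L_2 = 0.40 × 0.0285134 = 0.0114054
  π_3·L_3 = 0.39 × 0.000331464 = 0.000129271
Evidence: 0.0351084 + 0.0114054 + 0.000129271 = 0.046643
P(Supplier 1 | data) = 0.0351084 / 0.046643 ≈ 0.7527

0.7527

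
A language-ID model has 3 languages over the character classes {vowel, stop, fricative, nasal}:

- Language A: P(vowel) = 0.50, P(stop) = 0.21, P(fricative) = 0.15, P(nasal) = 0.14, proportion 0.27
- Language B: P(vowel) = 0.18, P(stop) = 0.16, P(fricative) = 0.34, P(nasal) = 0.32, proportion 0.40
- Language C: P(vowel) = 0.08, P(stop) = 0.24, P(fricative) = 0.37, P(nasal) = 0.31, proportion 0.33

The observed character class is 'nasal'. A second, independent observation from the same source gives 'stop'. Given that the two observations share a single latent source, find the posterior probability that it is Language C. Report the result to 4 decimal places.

0.4635

Apply Bayes' rule: the posterior for each component is proportional to its prior times its likelihood at x.
Since both observations come from the same component, the likelihood for component k is f_k(x₁)·f_k(x₂).
  f_A = [P(nasal | comp) = 0.14] × [0.21] = 0.0294
  f_B = [P(nasal | comp) = 0.32] × [0.16] = 0.0512
  f_C = [P(nasal | comp) = 0.31] × [0.24] = 0.0744
Weight by the priors:
  w_A·f_A = 0.27 × 0.0294 = 0.007938
  w_B·f_B = 0.40 × 0.0512 = 0.02048
  w_C·f_C = 0.33 × 0.0744 = 0.024552
Normaliser: 0.007938 + 0.02048 + 0.024552 = 0.05297
P(Language C | x) = 0.024552 / 0.05297 ≈ 0.4635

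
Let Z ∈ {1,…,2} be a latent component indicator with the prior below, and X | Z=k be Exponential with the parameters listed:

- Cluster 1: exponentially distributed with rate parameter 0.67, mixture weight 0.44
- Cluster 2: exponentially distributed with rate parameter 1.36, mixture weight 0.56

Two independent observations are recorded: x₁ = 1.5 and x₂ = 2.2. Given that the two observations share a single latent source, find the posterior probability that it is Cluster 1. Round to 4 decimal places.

0.7101

Posterior ∝ prior × likelihood, so P(k | x) ∝ π_k f_k(x); normalise over all components.
Since both observations come from the same component, the likelihood for component k is f_k(x₁)·f_k(x₂).
  p_1 = [0.24525] × [0.153435] = 0.0376299
  p_2 = [0.176839] × [0.0682543] = 0.01207
Weight by the priors:
  π_1·p_1 = 0.44 × 0.0376299 = 0.0165572
  π_2·p_2 = 0.56 × 0.01207 = 0.00675921
Sum: 0.0165572 + 0.00675921 = 0.0233164
Responsibility of Cluster 1: 0.0165572 / 0.0233164 ≈ 0.7101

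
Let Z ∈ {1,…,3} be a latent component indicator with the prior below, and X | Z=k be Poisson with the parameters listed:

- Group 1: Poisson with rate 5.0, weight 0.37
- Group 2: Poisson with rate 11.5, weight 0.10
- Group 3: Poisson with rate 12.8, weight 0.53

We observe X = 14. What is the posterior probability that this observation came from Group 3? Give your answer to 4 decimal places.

0.8637

By Bayes' theorem, P(k | x) = π_k f_k(x) / Σ_j π_j f_j(x).
Component likelihoods at x = 14:
  L_1 = 0.000471736
  L_2 = 0.0822195
  L_3 = 0.10036
Multiply by the mixture weights:
  π_1·L_1 = 0.37 × 0.000471736 = 0.000174542
  π_2·L_2 = 0.10 × 0.0822195 = 0.00822195
  π_3·L_3 = 0.53 × 0.10036 = 0.0531909
Evidence: 0.000174542 + 0.00822195 + 0.0531909 = 0.0615874
P(Group 3 | data) ≈ 0.8637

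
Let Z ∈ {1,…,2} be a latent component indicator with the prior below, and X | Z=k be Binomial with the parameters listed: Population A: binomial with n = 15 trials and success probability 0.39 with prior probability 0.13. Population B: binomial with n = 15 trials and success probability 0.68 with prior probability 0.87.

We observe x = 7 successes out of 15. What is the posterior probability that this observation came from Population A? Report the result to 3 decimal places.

By Bayes' theorem, P(k | x) = π_k f_k(x) / Σ_j π_j f_j(x).
Component likelihoods at x = 7 successes out of 15:
  f_A = 0.169293
  f_B = 0.0475675
Multiply by the mixture weights:
  π_A·f_A = 0.13 × 0.169293 = 0.0220081
  π_B·f_B = 0.87 × 0.0475675 = 0.0413838
Evidence: 0.0220081 + 0.0413838 = 0.0633919
P(Population A | data) ≈ 0.347

0.347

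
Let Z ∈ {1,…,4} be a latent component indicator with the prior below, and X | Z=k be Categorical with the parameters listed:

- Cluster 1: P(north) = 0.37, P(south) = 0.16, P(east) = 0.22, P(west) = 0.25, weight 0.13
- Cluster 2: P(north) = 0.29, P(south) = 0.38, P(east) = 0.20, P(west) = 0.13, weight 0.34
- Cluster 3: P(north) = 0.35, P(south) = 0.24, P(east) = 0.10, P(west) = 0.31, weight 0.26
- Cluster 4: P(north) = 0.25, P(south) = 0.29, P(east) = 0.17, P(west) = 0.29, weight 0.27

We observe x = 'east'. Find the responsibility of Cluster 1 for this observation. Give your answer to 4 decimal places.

0.1697

Apply Bayes' rule: the posterior for each component is proportional to its prior times its likelihood at x.
Categorical probabilities:
  f_1 = P(east | comp) = 0.22
  f_2 = P(east | comp) = 0.20
  f_3 = P(east | comp) = 0.10
  f_4 = P(east | comp) = 0.17
Multiply by the mixture weights:
  w_1·f_1 = 0.13 × 0.22 = 0.0286
  w_2·f_2 = 0.34 × 0.2 = 0.068
  w_3·f_3 = 0.26 × 0.1 = 0.026
  w_4·f_4 = 0.27 × 0.17 = 0.0459
Marginal: 0.0286 + 0.068 + 0.026 + 0.0459 = 0.1685
So the posterior for Cluster 1 is 0.0286 / 0.1685 ≈ 0.1697.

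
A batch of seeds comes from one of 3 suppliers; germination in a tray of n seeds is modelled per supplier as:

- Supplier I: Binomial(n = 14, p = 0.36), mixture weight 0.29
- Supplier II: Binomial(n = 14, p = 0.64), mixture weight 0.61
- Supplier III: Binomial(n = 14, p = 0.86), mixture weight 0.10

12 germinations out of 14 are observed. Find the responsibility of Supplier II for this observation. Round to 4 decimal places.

0.5374

Posterior ∝ prior × likelihood, so P(k | x) ∝ π_k f_k(x); normalise over all components.
Evaluate each component's likelihood at the observed value:
  f_I = 0.000176617
  f_II = 0.0556937
  f_III = 0.29193
Prior × likelihood for each component:
  π_I·f_I = 0.29 × 0.000176617 = 5.12188e-05
  π_II·f_II = 0.61 × 0.0556937 = 0.0339732
  π_III·f_III = 0.10 × 0.29193 = 0.029193
Normaliser: 5.12188e-05 + 0.0339732 + 0.029193 = 0.0632174
Responsibility of Supplier II: 0.0339732 / 0.0632174 ≈ 0.5374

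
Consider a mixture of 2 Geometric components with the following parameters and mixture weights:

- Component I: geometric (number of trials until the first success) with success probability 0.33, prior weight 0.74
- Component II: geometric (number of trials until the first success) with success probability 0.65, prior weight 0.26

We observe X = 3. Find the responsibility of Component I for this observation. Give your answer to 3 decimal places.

By Bayes' theorem, P(k | x) = P(Z=k) f_k(x) / Σ_j P(Z=j) f_j(x).
Evaluate each component's likelihood at the observed value:
  p_I = 0.33·(1−0.33)^2 = 0.33·0.4489 = 0.148137
  p_II = 0.65·(1−0.65)^2 = 0.65·0.1225 = 0.079625
Multiply by the mixture weights:
  P(Z=I)·p_I = 0.74 × 0.148137 = 0.109621
  P(Z=II)·p_II = 0.26 × 0.079625 = 0.0207025
Sum: 0.109621 + 0.0207025 = 0.130324
Responsibility of Component I: 0.109621 / 0.130324 ≈ 0.841

0.841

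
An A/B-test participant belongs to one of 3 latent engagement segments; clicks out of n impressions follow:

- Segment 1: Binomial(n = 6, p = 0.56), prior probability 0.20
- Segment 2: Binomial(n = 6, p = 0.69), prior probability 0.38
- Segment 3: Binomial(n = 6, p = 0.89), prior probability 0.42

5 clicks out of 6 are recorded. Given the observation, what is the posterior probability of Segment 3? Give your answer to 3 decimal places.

Posterior ∝ prior × likelihood, so P(k | x) ∝ π_k f_k(x); normalise over all components.
Binomial probabilities:
  f_1 = C(6,5)·0.56^5·0.44^1 = 6·0.0550732·0.44 = 0.145393
  f_2 = C(6,5)·0.69^5·0.31^1 = 6·0.156403·0.31 = 0.29091
  f_3 = C(6,5)·0.89^5·0.11^1 = 6·0.558406·0.11 = 0.368548
Unnormalised posteriors:
  π_1·f_1 = 0.20 × 0.145393 = 0.0290786
  π_2·f_2 = 0.38 × 0.29091 = 0.110546
  π_3·f_3 = 0.42 × 0.368548 = 0.15479
Marginal: 0.0290786 + 0.110546 + 0.15479 = 0.294415
P(Segment 3 | x) ≈ 0.526

0.526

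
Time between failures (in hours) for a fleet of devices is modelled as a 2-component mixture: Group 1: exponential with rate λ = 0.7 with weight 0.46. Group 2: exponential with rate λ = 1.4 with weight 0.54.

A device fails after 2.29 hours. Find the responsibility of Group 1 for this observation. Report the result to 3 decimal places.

0.679

The responsibility of component k is P(Z=k) f_k(x) divided by Σ_j P(Z=j) f_j(x).
Component likelihoods at x = 2.29 hours:
  p_1 = 0.7·e^(−0.7·2.29) = 0.7·e^(−1.6030) = 0.140904
  p_2 = 1.4·e^(−1.4·2.29) = 1.4·e^(−3.2060) = 0.0567257
Unnormalised posteriors:
  P(Z=1)·p_1 = 0.46 × 0.140904 = 0.0648159
  P(Z=2)·p_2 = 0.54 × 0.0567257 = 0.0306319
Sum: 0.0648159 + 0.0306319 = 0.0954478
P(Group 1 | data) = 0.0648159 / 0.0954478 ≈ 0.679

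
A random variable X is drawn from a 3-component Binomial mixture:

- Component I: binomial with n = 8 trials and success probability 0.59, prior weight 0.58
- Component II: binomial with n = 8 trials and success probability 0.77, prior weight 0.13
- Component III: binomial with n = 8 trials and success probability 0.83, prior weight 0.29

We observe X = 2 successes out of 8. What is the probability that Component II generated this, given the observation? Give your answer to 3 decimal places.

P(component k | x) = w_k·f_k(x) / marginal(x), where marginal(x) = Σ_j w_j·f_j(x).
Evaluate each component's likelihood at the observed value:
  p_I = C(8,2)·0.59^2·0.41^6 = 28·0.3481·0.0047501 = 0.0462983
  p_II = C(8,2)·0.77^2·0.23^6 = 28·0.5929·0.000148036 = 0.00245757
  p_III = C(8,2)·0.83^2·0.17^6 = 28·0.6889·2.41376e-05 = 0.000465594
Unnormalised posteriors:
  w_I·p_I = 0.58 × 0.0462983 = 0.026853
  w_II·p_II = 0.13 × 0.00245757 = 0.000319485
  w_III·p_III = 0.29 × 0.000465594 = 0.000135022
Evidence: 0.026853 + 0.000319485 + 0.000135022 = 0.0273075
So the posterior for Component II is 0.000319485 / 0.0273075 ≈ 0.012.

0.012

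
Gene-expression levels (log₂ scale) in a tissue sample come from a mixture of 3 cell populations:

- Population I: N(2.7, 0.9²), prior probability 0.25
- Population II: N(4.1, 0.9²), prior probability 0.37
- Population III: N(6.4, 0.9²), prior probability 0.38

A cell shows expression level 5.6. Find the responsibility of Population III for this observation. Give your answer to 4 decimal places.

By Bayes' theorem, P(k | x) = π_k f_k(x) / Σ_j π_j f_j(x).
Normal densities:
  L_I = 0.00246655
  L_II = 0.11053
  L_III = 0.298603
Weight by the priors:
  π_I·L_I = 0.25 × 0.00246655 = 0.000616637
  π_II·L_II = 0.37 × 0.11053 = 0.0408962
  π_III·L_III = 0.38 × 0.298603 = 0.113469
Marginal: 0.000616637 + 0.0408962 + 0.113469 = 0.154982
P(Population III | the observation) ≈ 0.7321

0.7321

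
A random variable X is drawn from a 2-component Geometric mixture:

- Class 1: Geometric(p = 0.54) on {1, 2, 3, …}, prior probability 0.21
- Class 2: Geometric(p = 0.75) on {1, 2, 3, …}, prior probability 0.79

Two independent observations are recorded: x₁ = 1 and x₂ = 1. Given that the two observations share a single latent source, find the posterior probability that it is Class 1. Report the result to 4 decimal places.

P(component k | x) = w_k·f_k(x) / marginal(x), where marginal(x) = Σ_j w_j·f_j(x).
Since both observations come from the same component, the likelihood for component k is f_k(x₁)·f_k(x₂).
  L_1 = [0.54] × [0.54] = 0.2916
  L_2 = [0.75] × [0.75] = 0.5625
Unnormalised posteriors:
  w_1·L_1 = 0.21 × 0.2916 = 0.061236
  w_2·L_2 = 0.79 × 0.5625 = 0.444375
Marginal: 0.061236 + 0.444375 = 0.505611
P(Class 1 | data) ≈ 0.1211

0.1211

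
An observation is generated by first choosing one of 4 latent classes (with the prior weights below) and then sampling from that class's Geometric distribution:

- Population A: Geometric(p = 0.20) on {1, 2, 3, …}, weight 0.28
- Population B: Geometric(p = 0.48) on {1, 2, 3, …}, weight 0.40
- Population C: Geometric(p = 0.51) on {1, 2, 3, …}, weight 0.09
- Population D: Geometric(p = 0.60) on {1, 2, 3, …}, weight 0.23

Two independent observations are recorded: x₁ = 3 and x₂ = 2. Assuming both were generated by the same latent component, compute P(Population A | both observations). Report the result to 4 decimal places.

By Bayes' theorem, P(k | x) = π_k f_k(x) / Σ_j π_j f_j(x).
Since both observations come from the same component, the likelihood for component k is f_k(x₁)·f_k(x₂).
  p_A = [0.128] × [0.16] = 0.02048
  p_B = [0.129792] × [0.2496] = 0.0323961
  p_C = [0.122451] × [0.2499] = 0.0306005
  p_D = [0.096] × [0.24] = 0.02304
Prior × likelihood for each component:
  π_A·p_A = 0.28 × 0.02048 = 0.0057344
  π_B·p_B = 0.40 × 0.0323961 = 0.0129584
  π_C·p_C = 0.09 × 0.0306005 = 0.00275405
  π_D·p_D = 0.23 × 0.02304 = 0.0052992
Marginal: 0.0057344 + 0.0129584 + 0.00275405 + 0.0052992 = 0.0267461
So the posterior for Population A is 0.0057344 / 0.0267461 ≈ 0.2144.

0.2144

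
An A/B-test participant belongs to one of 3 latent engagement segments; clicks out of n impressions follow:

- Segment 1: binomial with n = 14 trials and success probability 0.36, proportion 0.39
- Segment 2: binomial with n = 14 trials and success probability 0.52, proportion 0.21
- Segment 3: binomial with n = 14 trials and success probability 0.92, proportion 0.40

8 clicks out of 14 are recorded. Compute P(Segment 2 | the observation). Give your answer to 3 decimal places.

The responsibility of component k is π_k f_k(x) divided by Σ_j π_j f_j(x).
Evaluate each component's likelihood at the observed value:
  f_1 = 0.0582177
  f_2 = 0.196349
  f_3 = 0.000404015
Unnormalised posteriors:
  π_1·f_1 = 0.39 × 0.0582177 = 0.0227049
  π_2·f_2 = 0.21 × 0.196349 = 0.0412334
  π_3·f_3 = 0.40 × 0.000404015 = 0.000161606
Denominator: 0.0227049 + 0.0412334 + 0.000161606 = 0.0640999
P(Segment 2 | data) = 0.0412334 / 0.0640999 ≈ 0.643

0.643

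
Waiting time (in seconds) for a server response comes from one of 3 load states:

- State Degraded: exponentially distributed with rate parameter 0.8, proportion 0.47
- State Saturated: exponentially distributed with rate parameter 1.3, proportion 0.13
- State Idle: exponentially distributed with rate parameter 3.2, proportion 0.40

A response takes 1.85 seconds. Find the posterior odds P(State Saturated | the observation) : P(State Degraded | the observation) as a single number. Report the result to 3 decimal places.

Posterior odds = (w_i f_i(x)) / (w_j f_j(x)); the normalising sum cancels.
Component likelihoods at x = 1.85 seconds:
  L_Degraded = 0.18211
  L_Saturated = 0.117345
  L_Idle = 0.00859264
0.0152549 / 0.0855918 ≈ 0.178

0.178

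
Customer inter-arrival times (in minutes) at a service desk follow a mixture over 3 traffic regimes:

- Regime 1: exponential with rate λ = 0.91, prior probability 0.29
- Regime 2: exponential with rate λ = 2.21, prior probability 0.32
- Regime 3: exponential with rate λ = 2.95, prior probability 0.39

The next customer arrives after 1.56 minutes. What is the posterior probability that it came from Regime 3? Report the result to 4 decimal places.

0.1179

Apply Bayes' rule: the posterior for each component is proportional to its prior times its likelihood at x.
Evaluate each component's likelihood at the observed value:
  p_1 = 0.91·e^(−0.91·1.56) = 0.91·e^(−1.4196) = 0.220048
  p_2 = 2.21·e^(−2.21·1.56) = 2.21·e^(−3.4476) = 0.0703264
  p_3 = 2.95·e^(−2.95·1.56) = 2.95·e^(−4.6020) = 0.0295937
Multiply by the mixture weights:
  π_1·p_1 = 0.29 × 0.220048 = 0.0638138
  π_2·p_2 = 0.32 × 0.0703264 = 0.0225045
  π_3·p_3 = 0.39 × 0.0295937 = 0.0115415
Normaliser: 0.0638138 + 0.0225045 + 0.0115415 = 0.0978598
P(Regime 3 | x) ≈ 0.1179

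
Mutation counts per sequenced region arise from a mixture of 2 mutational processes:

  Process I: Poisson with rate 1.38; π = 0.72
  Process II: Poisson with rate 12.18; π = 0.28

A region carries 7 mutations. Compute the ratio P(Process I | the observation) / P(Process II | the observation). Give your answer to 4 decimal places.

0.0302

Posterior odds = (w_i f_i(x)) / (w_j f_j(x)); the normalising sum cancels.
Evaluate each component's likelihood at the observed value:
  p_I = e^(−1.38)·1.38^7/7! = 0.00047577
  p_II = e^(−12.18)·12.18^7/7! = 0.0404943
Odds = (0.72/0.28) × (0.00047577/0.0404943) = 2.57143 × 0.0117491 ≈ 0.0302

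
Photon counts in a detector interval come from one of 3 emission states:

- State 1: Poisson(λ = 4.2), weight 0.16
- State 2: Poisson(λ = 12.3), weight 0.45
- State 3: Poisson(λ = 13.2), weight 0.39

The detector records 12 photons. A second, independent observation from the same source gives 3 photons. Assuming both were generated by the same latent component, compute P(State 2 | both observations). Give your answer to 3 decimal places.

0.556

Apply Bayes' rule: the posterior for each component is proportional to its prior times its likelihood at x.
Since both observations come from the same component, the likelihood for component k is f_k(x₁)·f_k(x₂).
  p_1 = [e^(−4.2)·4.2^12/12! = 0.00094323] × [0.185165] = 0.000174654
  p_2 = [e^(−12.3)·12.3^12/12! = 0.113947] × [0.0014117] = 0.000160859
  p_3 = [e^(−13.2)·13.2^12/12! = 0.108109] × [0.000709387] = 7.66914e-05
Weight by the priors:
  P(Z=1)·p_1 = 0.16 × 0.000174654 = 2.79446e-05
  P(Z=2)·p_2 = 0.45 × 0.000160859 = 7.23864e-05
  P(Z=3)·p_3 = 0.39 × 7.66914e-05 = 2.99096e-05
Denominator: 2.79446e-05 + 7.23864e-05 + 2.99096e-05 = 0.000130241
Responsibility of State 2: 7.23864e-05 / 0.000130241 ≈ 0.556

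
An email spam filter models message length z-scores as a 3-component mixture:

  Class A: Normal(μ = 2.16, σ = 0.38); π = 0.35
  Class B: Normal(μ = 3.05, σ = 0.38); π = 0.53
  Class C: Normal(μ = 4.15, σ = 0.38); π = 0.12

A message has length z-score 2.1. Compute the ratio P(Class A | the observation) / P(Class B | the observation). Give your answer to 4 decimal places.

14.8439

Posterior odds = (π_i f_i(x)) / (π_j f_j(x)); the normalising sum cancels.
Evaluate each component's likelihood at the observed value:
  L_A = 1.03684
  L_B = 0.0461271
  L_C = 5.02863e-07
Odds = (0.35/0.53) × (1.03684/0.0461271) = 0.660377 × 22.4779 ≈ 14.8439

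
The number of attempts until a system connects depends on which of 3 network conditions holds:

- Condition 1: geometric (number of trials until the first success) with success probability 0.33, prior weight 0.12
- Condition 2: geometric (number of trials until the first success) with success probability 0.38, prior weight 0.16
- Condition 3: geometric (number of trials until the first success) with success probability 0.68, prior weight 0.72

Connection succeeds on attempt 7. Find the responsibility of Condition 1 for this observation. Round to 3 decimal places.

0.474

P(component k | x) = P(Z=k)·f_k(x) / marginal(x), where marginal(x) = Σ_j P(Z=j)·f_j(x).
Geometric probabilities:
  L_1 = 0.33·(1−0.33)^6 = 0.33·0.0904584 = 0.0298513
  L_2 = 0.38·(1−0.38)^6 = 0.38·0.0568002 = 0.0215841
  L_3 = 0.68·(1−0.68)^6 = 0.68·0.00107374 = 0.000730144
Weight by the priors:
  P(Z=1)·L_1 = 0.12 × 0.0298513 = 0.00358215
  P(Z=2)·L_2 = 0.16 × 0.0215841 = 0.00345345
  P(Z=3)·L_3 = 0.72 × 0.000730144 = 0.000525704
Denominator: 0.00358215 + 0.00345345 + 0.000525704 = 0.00756131
P(Condition 1 | the observation) = 0.00358215 / 0.00756131 ≈ 0.474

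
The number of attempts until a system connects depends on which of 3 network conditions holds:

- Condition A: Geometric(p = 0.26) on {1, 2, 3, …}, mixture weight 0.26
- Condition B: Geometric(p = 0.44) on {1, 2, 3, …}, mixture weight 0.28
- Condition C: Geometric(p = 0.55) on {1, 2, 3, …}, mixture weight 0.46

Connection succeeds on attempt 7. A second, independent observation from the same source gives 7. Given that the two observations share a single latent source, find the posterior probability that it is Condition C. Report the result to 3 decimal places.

0.018

The responsibility of component k is π_k f_k(x) divided by Σ_j π_j f_j(x).
Since both observations come from the same component, the likelihood for component k is f_k(x₁)·f_k(x₂).
  p_A = [0.0426937] × [0.0426937] = 0.00182275
  p_B = [0.01357] × [0.01357] = 0.000184146
  p_C = [0.00456707] × [0.00456707] = 2.08581e-05
Unnormalised posteriors:
  π_A·p_A = 0.26 × 0.00182275 = 0.000473915
  π_B·p_B = 0.28 × 0.000184146 = 5.15608e-05
  π_C·p_C = 0.46 × 2.08581e-05 = 9.59474e-06
Normaliser: 0.000473915 + 5.15608e-05 + 9.59474e-06 = 0.000535071
So the posterior for Condition C is 9.59474e-06 / 0.000535071 ≈ 0.018.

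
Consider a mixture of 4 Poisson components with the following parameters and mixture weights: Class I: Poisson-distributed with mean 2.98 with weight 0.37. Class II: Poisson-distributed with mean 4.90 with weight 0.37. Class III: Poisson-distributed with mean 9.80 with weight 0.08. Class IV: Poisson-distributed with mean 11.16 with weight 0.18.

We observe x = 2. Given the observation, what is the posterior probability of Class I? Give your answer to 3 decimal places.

0.714

The responsibility of component k is π_k f_k(x) divided by Σ_j π_j f_j(x).
Poisson probabilities:
  L_I = e^(−2.98)·2.98^2/2! = 0.22553
  L_II = e^(−4.90)·4.90^2/2! = 0.0893962
  L_III = e^(−9.80)·9.80^2/2! = 0.00266279
  L_IV = e^(−11.16)·11.16^2/2! = 0.000886282
Prior × likelihood for each component:
  π_I·L_I = 0.37 × 0.22553 = 0.0834462
  π_II·L_II = 0.37 × 0.0893962 = 0.0330766
  π_III·L_III = 0.08 × 0.00266279 = 0.000213023
  π_IV·L_IV = 0.18 × 0.000886282 = 0.000159531
Normaliser: 0.0834462 + 0.0330766 + 0.000213023 + 0.000159531 = 0.116895
P(Class I | data) = 0.0834462 / 0.116895 ≈ 0.714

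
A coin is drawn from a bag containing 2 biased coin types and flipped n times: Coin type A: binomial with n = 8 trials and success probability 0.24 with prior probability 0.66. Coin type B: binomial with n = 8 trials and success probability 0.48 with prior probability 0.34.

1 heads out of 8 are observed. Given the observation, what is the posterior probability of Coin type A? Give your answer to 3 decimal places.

The responsibility of component k is P(Z=k) f_k(x) divided by Σ_j P(Z=j) f_j(x).
Component likelihoods at x = 1 heads out of 8:
  L_A = C(8,1)·0.24^1·0.76^7 = 8·0.24·0.146452 = 0.281188
  L_B = C(8,1)·0.48^1·0.52^7 = 8·0.48·0.0102807 = 0.039478
Multiply by the mixture weights:
  P(Z=A)·L_A = 0.66 × 0.281188 = 0.185584
  P(Z=B)·L_B = 0.34 × 0.039478 = 0.0134225
Sum: 0.185584 + 0.0134225 = 0.199006
P(Coin type A | x) ≈ 0.933

0.933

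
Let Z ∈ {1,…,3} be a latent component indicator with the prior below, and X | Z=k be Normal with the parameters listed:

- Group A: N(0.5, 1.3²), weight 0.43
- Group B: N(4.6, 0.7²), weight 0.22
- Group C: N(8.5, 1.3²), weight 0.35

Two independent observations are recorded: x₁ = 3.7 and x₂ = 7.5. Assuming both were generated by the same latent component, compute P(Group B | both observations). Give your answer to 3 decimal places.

P(component k | x) = π_k·f_k(x) / marginal(x), where marginal(x) = Σ_j π_j·f_j(x).
Since both observations come from the same component, the likelihood for component k is f_k(x₁)·f_k(x₂).
  f_A = [(1/(1.3·√(2π)))·exp(−(3.7−0.5)²/(2·1.3²)) = 0.306879·exp(-3.02959) = 0.0148332] × [1.55232e-07] = 2.30259e-09
  f_B = [(1/(0.7·√(2π)))·exp(−(3.7−4.6)²/(2·0.7²)) = 0.569918·exp(-0.82653) = 0.249376] × [0.00010687] = 2.66508e-05
  f_C = [(1/(1.3·√(2π)))·exp(−(3.7−8.5)²/(2·1.3²)) = 0.306879·exp(-6.81657) = 0.000336178] × [0.228285] = 7.67443e-05
Multiply by the mixture weights:
  π_A·f_A = 0.43 × 2.30259e-09 = 9.90112e-10
  π_B·f_B = 0.22 × 2.66508e-05 = 5.86318e-06
  π_C·f_C = 0.35 × 7.67443e-05 = 2.68605e-05
Sum: 9.90112e-10 + 5.86318e-06 + 2.68605e-05 = 3.27247e-05
P(Group B | data) ≈ 0.179

0.179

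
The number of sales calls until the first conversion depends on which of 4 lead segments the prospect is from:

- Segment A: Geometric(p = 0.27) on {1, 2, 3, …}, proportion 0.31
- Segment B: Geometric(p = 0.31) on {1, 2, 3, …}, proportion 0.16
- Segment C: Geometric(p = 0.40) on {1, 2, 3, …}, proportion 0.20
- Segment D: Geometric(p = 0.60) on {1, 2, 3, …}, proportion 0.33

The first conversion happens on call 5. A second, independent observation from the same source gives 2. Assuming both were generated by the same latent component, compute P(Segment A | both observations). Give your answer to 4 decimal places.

Apply Bayes' rule: the posterior for each component is proportional to its prior times its likelihood at x.
Since both observations come from the same component, the likelihood for component k is f_k(x₁)·f_k(x₂).
  p_A = [0.0766753] × [0.1971] = 0.0151127
  p_B = [0.0702681] × [0.2139] = 0.0150303
  p_C = [0.05184] × [0.24] = 0.0124416
  p_D = [0.01536] × [0.24] = 0.0036864
Prior × likelihood for each component:
  π_A·p_A = 0.31 × 0.0151127 = 0.00468493
  π_B·p_B = 0.16 × 0.0150303 = 0.00240485
  π_C·p_C = 0.20 × 0.0124416 = 0.00248832
  π_D·p_D = 0.33 × 0.0036864 = 0.00121651
Sum: 0.00468493 + 0.00240485 + 0.00248832 + 0.00121651 = 0.0107946
So the posterior for Segment A is 0.00468493 / 0.0107946 ≈ 0.4340.

0.4340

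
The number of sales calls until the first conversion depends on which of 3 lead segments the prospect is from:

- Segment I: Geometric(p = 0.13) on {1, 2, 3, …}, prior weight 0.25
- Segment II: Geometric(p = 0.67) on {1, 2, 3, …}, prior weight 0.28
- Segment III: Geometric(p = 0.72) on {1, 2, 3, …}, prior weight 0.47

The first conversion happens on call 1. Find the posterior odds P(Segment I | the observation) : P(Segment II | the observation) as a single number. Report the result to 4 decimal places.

0.1732

Only the two components matter; the odds are (P(Z=i) f_i(x)) / (P(Z=j) f_j(x)).
Component likelihoods at x = 1:
  p_I = 0.13
  p_II = 0.67
  p_III = 0.72
Odds = (0.25/0.28) × (0.13/0.67) = 0.892857 × 0.19403 ≈ 0.1732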